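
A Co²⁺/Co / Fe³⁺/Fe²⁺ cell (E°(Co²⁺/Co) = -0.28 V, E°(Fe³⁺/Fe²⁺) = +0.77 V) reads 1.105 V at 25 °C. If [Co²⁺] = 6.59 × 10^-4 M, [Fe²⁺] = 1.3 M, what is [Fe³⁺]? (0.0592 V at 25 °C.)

0.28 M

From the Nernst equation, log Q = n(E° − E)/0.0592 = 2(1.05 − 1.105)/0.0592 = -1.858, so Q = 0.0139.
With Q = [Co²⁺]·[Fe²⁺]^2/[Fe³⁺]^2 and the known concentrations, [Fe³⁺]^2 in the denominator gives [Fe³⁺] = 0.28 M.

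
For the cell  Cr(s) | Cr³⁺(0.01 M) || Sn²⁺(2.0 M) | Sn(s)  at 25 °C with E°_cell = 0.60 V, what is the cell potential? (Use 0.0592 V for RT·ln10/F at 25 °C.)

0.648 V

Balancing electrons gives n = 6; the reaction quotient is Q = [Cr³⁺]^2/[Sn²⁺]^3 = 1.25 × 10^-5.
At 25 °C, E = E° − (0.0592/n) log Q = 0.60 − (0.0592/6)(-4.903) = 0.600 + 0.048 = 0.648 V.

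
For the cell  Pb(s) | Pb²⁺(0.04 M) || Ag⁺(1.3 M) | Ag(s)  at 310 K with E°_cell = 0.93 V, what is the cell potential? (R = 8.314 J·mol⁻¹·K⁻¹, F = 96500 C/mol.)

0.980 V

Balancing electrons gives n = 2; the reaction quotient is Q = [Pb²⁺]/[Ag⁺]^2 = 0.0237.
E = E° − (RT/nF) ln Q = 0.93 − (8.314×310)/(2×96500) × (-3.744) = 0.930 + 0.050 = 0.980 V.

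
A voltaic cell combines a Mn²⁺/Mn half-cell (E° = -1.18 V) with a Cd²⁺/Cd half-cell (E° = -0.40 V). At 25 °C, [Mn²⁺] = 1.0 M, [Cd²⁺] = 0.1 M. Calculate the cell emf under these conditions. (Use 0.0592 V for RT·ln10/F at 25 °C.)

0.750 V

The Cd²⁺/Cd couple has the higher reduction potential and acts as the cathode, so E°_cell = -0.40 − (-1.18) = 0.78 V.
Balancing electrons gives n = 2; the reaction quotient is Q = [Mn²⁺]/[Cd²⁺] = 10.0.
At 25 °C, E = E° − (0.0592/n) log Q = 0.78 − (0.0592/2)(1.000) = 0.780 − 0.030 = 0.750 V.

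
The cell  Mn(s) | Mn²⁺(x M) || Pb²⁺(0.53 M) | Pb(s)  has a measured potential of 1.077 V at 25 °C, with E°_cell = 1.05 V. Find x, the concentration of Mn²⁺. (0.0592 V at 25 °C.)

From the Nernst equation, log Q = n(E° − E)/0.0592 = 2(1.05 − 1.077)/0.0592 = -0.912, so Q = 0.122.
With Q = [Mn²⁺]/[Pb²⁺] and the known concentrations, [Mn²⁺] in the numerator gives [Mn²⁺] = 0.065 M.

0.065 M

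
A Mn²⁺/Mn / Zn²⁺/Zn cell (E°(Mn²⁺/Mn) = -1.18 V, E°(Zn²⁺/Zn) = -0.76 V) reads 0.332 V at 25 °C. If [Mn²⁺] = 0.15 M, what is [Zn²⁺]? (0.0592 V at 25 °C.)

1.6 × 10^-4 M

From the Nernst equation, log Q = n(E° − E)/0.0592 = 2(0.42 − 0.332)/0.0592 = 2.973, so Q = 940.
With Q = [Mn²⁺]/[Zn²⁺] and the known concentrations, [Zn²⁺] in the denominator gives [Zn²⁺] = 1.6 × 10^-4 M.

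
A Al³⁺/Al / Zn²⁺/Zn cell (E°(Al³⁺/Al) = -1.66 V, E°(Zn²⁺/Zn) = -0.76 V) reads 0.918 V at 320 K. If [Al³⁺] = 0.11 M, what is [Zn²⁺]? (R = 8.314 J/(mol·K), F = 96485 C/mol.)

0.85 M

From the Nernst equation, ln Q = nF(E° − E)/RT = 6×96485×(0.90 − 0.918)/(8.314×320) = -3.917, so Q = 0.0199.
With Q = [Al³⁺]^2/[Zn²⁺]^3 and the known concentrations, [Zn²⁺]^3 in the denominator gives [Zn²⁺] = 0.85 M.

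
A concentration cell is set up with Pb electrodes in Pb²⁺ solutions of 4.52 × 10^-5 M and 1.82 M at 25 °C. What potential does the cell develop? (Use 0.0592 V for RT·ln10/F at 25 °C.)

Both half-cells are Pb²⁺/Pb, so E°_cell = 0. The concentrated side is the cathode; the cell reaction moves Pb²⁺ from high to low concentration with n = 2.
Q = [Pb²⁺]_dilute/[Pb²⁺]_conc = 4.52 × 10^-5/1.82 = 2.48 × 10^-5.
E = 0 − (0.0592/2) log Q = −(0.0592/2)(-4.605) = 0.1363 V.

0.14 V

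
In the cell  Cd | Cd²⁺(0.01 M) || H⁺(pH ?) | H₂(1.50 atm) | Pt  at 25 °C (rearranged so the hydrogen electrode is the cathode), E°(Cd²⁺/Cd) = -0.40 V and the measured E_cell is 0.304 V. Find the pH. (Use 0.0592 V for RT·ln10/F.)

E°_cell = 0.40 V and n = 2.
log Q = n(E° − E)/0.0592 = 2×(0.40 − 0.304)/0.0592 = 3.243.
With Q = [Cd²⁺]·P(H₂) / [H⁺]^2, solving for [H⁺] gives log[H⁺] = -2.534, so pH = 2.53.

pH = 2.53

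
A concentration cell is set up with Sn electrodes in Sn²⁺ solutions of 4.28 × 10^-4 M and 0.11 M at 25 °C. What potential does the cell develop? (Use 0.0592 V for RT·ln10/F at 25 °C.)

Both half-cells are Sn²⁺/Sn, so E°_cell = 0. The concentrated side is the cathode; the cell reaction moves Sn²⁺ from high to low concentration with n = 2.
Q = [Sn²⁺]_dilute/[Sn²⁺]_conc = 4.28 × 10^-4/0.11 = 0.00389.
E = 0 − (0.0592/2) log Q = −(0.0592/2)(-2.410) = 0.0713 V.

0.071 V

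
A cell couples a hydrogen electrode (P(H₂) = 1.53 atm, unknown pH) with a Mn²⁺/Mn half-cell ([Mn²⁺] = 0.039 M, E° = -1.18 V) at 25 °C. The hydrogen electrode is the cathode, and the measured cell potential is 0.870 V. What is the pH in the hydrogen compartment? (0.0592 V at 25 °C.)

E°_cell = 1.18 V and n = 2.
log Q = n(E° − E)/0.0592 = 2×(1.18 − 0.870)/0.0592 = 10.473.
With Q = [Mn²⁺]·P(H₂) / [H⁺]^2, solving for [H⁺] gives log[H⁺] = -5.849, so pH = 5.85.

pH = 5.85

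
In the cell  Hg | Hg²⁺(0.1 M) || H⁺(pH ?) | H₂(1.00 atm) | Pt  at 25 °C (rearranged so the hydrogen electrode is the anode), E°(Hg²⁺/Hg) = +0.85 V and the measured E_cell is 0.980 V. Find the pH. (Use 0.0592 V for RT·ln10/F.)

E°_cell = 0.85 V and n = 2.
log Q = n(E° − E)/0.0592 = 2×(0.85 − 0.980)/0.0592 = -4.392.
With Q = [H⁺]^2 / ([Hg²⁺]·P(H₂)), solving for [H⁺] gives log[H⁺] = -2.696, so pH = 2.70.

pH = 2.70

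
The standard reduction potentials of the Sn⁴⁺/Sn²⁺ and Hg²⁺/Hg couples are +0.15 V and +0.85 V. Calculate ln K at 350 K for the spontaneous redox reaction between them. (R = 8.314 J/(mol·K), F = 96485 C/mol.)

ln K = 46.4

E°_cell = +0.85 − (+0.15) = 0.70 V, with n = 2 electrons transferred.
At equilibrium E = 0, so the Nernst equation gives ln K = nFE°/RT = (2)(96485)(0.70)/((8.314)(350)) = 46.42.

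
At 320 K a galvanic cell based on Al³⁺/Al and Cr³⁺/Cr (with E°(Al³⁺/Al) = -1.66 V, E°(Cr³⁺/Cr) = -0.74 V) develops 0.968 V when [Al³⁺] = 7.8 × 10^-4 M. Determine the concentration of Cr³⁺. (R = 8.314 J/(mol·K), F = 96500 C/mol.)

From the Nernst equation, ln Q = nF(E° − E)/RT = 3×96500×(0.92 − 0.968)/(8.314×320) = -5.223, so Q = 0.00539.
With Q = [Al³⁺]/[Cr³⁺] and the known concentrations, [Cr³⁺] in the denominator gives [Cr³⁺] = 0.14 M.

0.14 M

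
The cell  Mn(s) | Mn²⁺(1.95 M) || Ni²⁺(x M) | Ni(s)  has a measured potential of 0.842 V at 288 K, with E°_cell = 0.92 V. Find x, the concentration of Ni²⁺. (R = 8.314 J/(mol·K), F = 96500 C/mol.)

From the Nernst equation, ln Q = nF(E° − E)/RT = 2×96500×(0.92 − 0.842)/(8.314×288) = 6.287, so Q = 538.
With Q = [Mn²⁺]/[Ni²⁺] and the known concentrations, [Ni²⁺] in the denominator gives [Ni²⁺] = 0.0036 M.

0.0036 M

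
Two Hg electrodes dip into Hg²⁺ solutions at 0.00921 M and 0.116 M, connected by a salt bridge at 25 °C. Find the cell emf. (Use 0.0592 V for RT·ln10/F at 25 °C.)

0.033 V

Both half-cells are Hg²⁺/Hg, so E°_cell = 0. The concentrated side is the cathode; the cell reaction moves Hg²⁺ from high to low concentration with n = 2.
Q = [Hg²⁺]_dilute/[Hg²⁺]_conc = 0.00921/0.116 = 0.0794.
E = 0 − (0.0592/2) log Q = −(0.0592/2)(-1.100) = 0.0326 V.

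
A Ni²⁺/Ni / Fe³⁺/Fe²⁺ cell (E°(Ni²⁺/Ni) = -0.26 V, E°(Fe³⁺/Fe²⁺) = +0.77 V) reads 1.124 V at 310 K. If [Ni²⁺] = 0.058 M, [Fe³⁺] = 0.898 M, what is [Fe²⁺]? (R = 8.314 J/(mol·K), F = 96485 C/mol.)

0.11 M

From the Nernst equation, ln Q = nF(E° − E)/RT = 2×96485×(1.03 − 1.124)/(8.314×310) = -7.038, so Q = 8.78 × 10^-4.
With Q = [Ni²⁺]·[Fe²⁺]^2/[Fe³⁺]^2 and the known concentrations, [Fe²⁺]^2 in the numerator gives [Fe²⁺] = 0.11 M.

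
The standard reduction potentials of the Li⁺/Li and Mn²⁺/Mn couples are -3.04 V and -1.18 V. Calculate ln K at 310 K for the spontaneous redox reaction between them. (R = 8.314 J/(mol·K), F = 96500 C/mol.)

E°_cell = -1.18 − (-3.04) = 1.86 V, with n = 2 electrons transferred.
At equilibrium E = 0, so the Nernst equation gives ln K = nFE°/RT = (2)(96500)(1.86)/((8.314)(310)) = 139.28.

ln K = 139.3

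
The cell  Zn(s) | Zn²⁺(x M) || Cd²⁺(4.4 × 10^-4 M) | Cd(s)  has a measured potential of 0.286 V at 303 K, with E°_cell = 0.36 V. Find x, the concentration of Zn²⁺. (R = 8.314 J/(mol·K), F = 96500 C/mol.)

From the Nernst equation, ln Q = nF(E° − E)/RT = 2×96500×(0.36 − 0.286)/(8.314×303) = 5.669, so Q = 290.
With Q = [Zn²⁺]/[Cd²⁺] and the known concentrations, [Zn²⁺] in the numerator gives [Zn²⁺] = 0.13 M.

0.13 M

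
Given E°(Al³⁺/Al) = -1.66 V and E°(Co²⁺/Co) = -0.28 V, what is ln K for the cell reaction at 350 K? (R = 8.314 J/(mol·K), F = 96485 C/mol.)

ln K = 274.5

E°_cell = -0.28 − (-1.66) = 1.38 V, with n = 6 electrons transferred.
At equilibrium E = 0, so the Nernst equation gives ln K = nFE°/RT = (6)(96485)(1.38)/((8.314)(350)) = 274.54.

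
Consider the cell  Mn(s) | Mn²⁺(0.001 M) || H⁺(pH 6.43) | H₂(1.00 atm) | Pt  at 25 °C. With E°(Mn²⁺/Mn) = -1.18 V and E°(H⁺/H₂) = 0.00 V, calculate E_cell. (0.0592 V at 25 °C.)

0.89 V

The hydrogen couple is the cathode, so E°_cell = 1.18 V; n = 2.
[H⁺] = 10^(−6.43) = 3.7 × 10^-7 M, and Q = [Mn²⁺]·P(H₂) / [H⁺]^2 = 7.24 × 10^9.
E = E° − (0.0592/2) log Q = 1.18 − (0.0592/2)(9.860) = 0.888 V.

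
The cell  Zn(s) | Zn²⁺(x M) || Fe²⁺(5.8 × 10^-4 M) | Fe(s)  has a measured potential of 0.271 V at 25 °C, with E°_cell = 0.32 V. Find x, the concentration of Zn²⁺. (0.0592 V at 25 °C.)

0.026 M

From the Nernst equation, log Q = n(E° − E)/0.0592 = 2(0.32 − 0.271)/0.0592 = 1.655, so Q = 45.2.
With Q = [Zn²⁺]/[Fe²⁺] and the known concentrations, [Zn²⁺] in the numerator gives [Zn²⁺] = 0.026 M.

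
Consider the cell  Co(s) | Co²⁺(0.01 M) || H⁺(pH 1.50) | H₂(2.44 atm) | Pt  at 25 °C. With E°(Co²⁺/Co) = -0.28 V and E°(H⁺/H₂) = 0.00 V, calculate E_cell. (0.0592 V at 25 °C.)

0.24 V

The hydrogen couple is the cathode, so E°_cell = 0.28 V; n = 2.
[H⁺] = 10^(−1.50) = 0.032 M, and Q = [Co²⁺]·P(H₂) / [H⁺]^2 = 24.4.
E = E° − (0.0592/2) log Q = 0.28 − (0.0592/2)(1.387) = 0.239 V.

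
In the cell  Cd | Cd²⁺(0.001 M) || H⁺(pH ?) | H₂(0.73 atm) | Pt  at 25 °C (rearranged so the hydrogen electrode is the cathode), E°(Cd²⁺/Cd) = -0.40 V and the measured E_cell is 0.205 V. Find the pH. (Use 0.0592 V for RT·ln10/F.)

pH = 4.86

E°_cell = 0.40 V and n = 2.
log Q = n(E° − E)/0.0592 = 2×(0.40 − 0.205)/0.0592 = 6.588.
With Q = [Cd²⁺]·P(H₂) / [H⁺]^2, solving for [H⁺] gives log[H⁺] = -4.862, so pH = 4.86.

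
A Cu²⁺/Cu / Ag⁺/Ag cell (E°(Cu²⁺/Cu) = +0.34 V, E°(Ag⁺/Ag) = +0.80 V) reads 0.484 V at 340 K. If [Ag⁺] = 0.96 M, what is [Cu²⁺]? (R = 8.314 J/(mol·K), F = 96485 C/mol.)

From the Nernst equation, ln Q = nF(E° − E)/RT = 2×96485×(0.46 − 0.484)/(8.314×340) = -1.638, so Q = 0.194.
With Q = [Cu²⁺]/[Ag⁺]^2 and the known concentrations, [Cu²⁺] in the numerator gives [Cu²⁺] = 0.18 M.

0.18 M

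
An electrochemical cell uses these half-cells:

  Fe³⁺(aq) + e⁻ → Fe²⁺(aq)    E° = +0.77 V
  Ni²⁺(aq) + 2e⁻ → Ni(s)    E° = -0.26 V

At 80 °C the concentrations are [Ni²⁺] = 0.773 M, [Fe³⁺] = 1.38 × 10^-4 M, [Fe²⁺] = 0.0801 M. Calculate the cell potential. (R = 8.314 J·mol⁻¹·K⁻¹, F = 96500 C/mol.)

0.840 V

The Fe³⁺/Fe²⁺ couple has the higher reduction potential and acts as the cathode, so E°_cell = +0.77 − (-0.26) = 1.03 V.
Balancing electrons gives n = 2; the reaction quotient is Q = [Ni²⁺]·[Fe²⁺]^2/[Fe³⁺]^2 = 2.6 × 10^5.
E = E° − (RT/nF) ln Q = 1.03 − (8.314×353)/(2×96500) × (12.470) = 1.030 − 0.190 = 0.840 V.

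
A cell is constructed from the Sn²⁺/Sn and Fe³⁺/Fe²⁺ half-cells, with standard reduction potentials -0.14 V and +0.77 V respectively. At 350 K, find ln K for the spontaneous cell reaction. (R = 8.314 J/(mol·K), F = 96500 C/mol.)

E°_cell = +0.77 − (-0.14) = 0.91 V, with n = 2 electrons transferred.
At equilibrium E = 0, so the Nernst equation gives ln K = nFE°/RT = (2)(96500)(0.91)/((8.314)(350)) = 60.36.

ln K = 60.4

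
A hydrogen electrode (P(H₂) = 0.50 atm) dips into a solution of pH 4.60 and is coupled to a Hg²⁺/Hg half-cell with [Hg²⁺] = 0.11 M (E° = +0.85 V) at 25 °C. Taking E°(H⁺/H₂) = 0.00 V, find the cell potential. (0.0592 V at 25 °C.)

1.09 V

The Hg²⁺/Hg couple is the cathode, so E°_cell = 0.85 V; n = 2.
[H⁺] = 10^(−4.60) = 2.5 × 10^-5 M, and Q = [H⁺]^2 / ([Hg²⁺]·P(H₂)) = 1.15 × 10^-8.
E = E° − (0.0592/2) log Q = 0.85 − (0.0592/2)(-7.940) = 1.085 V.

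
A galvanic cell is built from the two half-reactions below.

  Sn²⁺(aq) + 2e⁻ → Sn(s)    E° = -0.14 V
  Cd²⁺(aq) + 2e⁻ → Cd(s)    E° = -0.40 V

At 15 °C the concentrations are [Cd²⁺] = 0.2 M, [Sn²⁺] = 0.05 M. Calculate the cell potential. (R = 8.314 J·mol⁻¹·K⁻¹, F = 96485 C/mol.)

The Sn²⁺/Sn couple has the higher reduction potential and acts as the cathode, so E°_cell = -0.14 − (-0.40) = 0.26 V.
Balancing electrons gives n = 2; the reaction quotient is Q = [Cd²⁺]/[Sn²⁺] = 4.00.
E = E° − (RT/nF) ln Q = 0.26 − (8.314×288)/(2×96485) × (1.386) = 0.260 − 0.017 = 0.243 V.

0.243 V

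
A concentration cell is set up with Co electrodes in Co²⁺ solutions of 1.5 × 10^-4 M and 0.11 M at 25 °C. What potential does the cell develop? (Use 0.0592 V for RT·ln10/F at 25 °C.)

0.085 V

Both half-cells are Co²⁺/Co, so E°_cell = 0. The concentrated side is the cathode; the cell reaction moves Co²⁺ from high to low concentration with n = 2.
Q = [Co²⁺]_dilute/[Co²⁺]_conc = 1.5 × 10^-4/0.11 = 0.00136.
E = 0 − (0.0592/2) log Q = −(0.0592/2)(-2.865) = 0.0848 V.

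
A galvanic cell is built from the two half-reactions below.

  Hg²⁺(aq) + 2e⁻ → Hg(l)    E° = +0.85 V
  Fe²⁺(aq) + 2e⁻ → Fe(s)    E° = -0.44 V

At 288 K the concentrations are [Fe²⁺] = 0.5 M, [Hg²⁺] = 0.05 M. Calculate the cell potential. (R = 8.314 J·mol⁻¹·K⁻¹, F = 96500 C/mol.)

1.26 V

The Hg²⁺/Hg couple has the higher reduction potential and acts as the cathode, so E°_cell = +0.85 − (-0.44) = 1.29 V.
Balancing electrons gives n = 2; the reaction quotient is Q = [Fe²⁺]/[Hg²⁺] = 10.0.
E = E° − (RT/nF) ln Q = 1.29 − (8.314×288)/(2×96500) × (2.303) = 1.290 − 0.029 = 1.261 V.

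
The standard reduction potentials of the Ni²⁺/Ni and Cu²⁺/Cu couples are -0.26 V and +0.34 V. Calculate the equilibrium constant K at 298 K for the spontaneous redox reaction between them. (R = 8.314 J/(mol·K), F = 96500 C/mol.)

E°_cell = +0.34 − (-0.26) = 0.60 V, with n = 2 electrons transferred.
At equilibrium E = 0, so the Nernst equation gives ln K = nFE°/RT = (2)(96500)(0.60)/((8.314)(298)) = 46.74.
K = e^46.74 = 2 × 10^20.

2 × 10^20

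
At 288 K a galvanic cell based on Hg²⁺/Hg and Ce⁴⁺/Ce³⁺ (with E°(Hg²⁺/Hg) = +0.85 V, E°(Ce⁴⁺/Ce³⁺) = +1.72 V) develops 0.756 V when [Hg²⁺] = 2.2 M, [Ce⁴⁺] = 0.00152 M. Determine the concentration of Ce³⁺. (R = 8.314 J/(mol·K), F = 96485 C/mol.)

0.1 M

From the Nernst equation, ln Q = nF(E° − E)/RT = 2×96485×(0.87 − 0.756)/(8.314×288) = 9.187, so Q = 9770.
With Q = [Hg²⁺]·[Ce³⁺]^2/[Ce⁴⁺]^2 and the known concentrations, [Ce³⁺]^2 in the numerator gives [Ce³⁺] = 0.1 M.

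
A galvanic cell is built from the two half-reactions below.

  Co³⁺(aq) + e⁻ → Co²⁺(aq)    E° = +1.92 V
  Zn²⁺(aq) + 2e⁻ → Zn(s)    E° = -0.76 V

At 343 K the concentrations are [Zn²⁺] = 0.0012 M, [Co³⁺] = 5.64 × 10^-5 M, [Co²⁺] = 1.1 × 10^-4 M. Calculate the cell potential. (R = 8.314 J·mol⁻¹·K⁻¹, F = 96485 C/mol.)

The Co³⁺/Co²⁺ couple has the higher reduction potential and acts as the cathode, so E°_cell = +1.92 − (-0.76) = 2.68 V.
Balancing electrons gives n = 2; the reaction quotient is Q = [Zn²⁺]·[Co²⁺]^2/[Co³⁺]^2 = 0.00456.
E = E° − (RT/nF) ln Q = 2.68 − (8.314×343)/(2×96485) × (-5.389) = 2.680 + 0.080 = 2.760 V.

2.76 V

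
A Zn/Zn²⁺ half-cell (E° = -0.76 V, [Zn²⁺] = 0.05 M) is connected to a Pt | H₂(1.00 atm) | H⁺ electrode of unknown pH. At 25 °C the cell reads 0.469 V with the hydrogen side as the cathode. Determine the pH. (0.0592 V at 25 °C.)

pH = 5.57

E°_cell = 0.76 V and n = 2.
log Q = n(E° − E)/0.0592 = 2×(0.76 − 0.469)/0.0592 = 9.831.
With Q = [Zn²⁺]·P(H₂) / [H⁺]^2, solving for [H⁺] gives log[H⁺] = -5.566, so pH = 5.57.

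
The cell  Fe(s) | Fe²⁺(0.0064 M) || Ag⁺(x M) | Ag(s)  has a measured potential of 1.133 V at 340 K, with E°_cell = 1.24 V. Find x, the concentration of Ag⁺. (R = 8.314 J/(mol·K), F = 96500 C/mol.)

From the Nernst equation, ln Q = nF(E° − E)/RT = 2×96500×(1.24 − 1.133)/(8.314×340) = 7.306, so Q = 1490.
With Q = [Fe²⁺]/[Ag⁺]^2 and the known concentrations, [Ag⁺]^2 in the denominator gives [Ag⁺] = 0.0021 M.

0.0021 M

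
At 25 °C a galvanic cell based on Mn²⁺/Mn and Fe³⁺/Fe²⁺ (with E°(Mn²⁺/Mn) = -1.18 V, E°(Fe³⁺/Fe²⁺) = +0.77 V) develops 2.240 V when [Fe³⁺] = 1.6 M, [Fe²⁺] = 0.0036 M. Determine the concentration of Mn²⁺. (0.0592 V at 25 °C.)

3.2 × 10^-5 M

From the Nernst equation, log Q = n(E° − E)/0.0592 = 2(1.95 − 2.240)/0.0592 = -9.797, so Q = 1.59 × 10^-10.
With Q = [Mn²⁺]·[Fe²⁺]^2/[Fe³⁺]^2 and the known concentrations, [Mn²⁺] in the numerator gives [Mn²⁺] = 3.2 × 10^-5 M.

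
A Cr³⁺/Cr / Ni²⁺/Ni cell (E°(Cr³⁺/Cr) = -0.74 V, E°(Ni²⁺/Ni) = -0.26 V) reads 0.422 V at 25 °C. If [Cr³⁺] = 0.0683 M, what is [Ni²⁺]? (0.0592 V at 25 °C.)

0.0018 M

From the Nernst equation, log Q = n(E° − E)/0.0592 = 6(0.48 − 0.422)/0.0592 = 5.878, so Q = 7.56 × 10^5.
With Q = [Cr³⁺]^2/[Ni²⁺]^3 and the known concentrations, [Ni²⁺]^3 in the denominator gives [Ni²⁺] = 0.0018 M.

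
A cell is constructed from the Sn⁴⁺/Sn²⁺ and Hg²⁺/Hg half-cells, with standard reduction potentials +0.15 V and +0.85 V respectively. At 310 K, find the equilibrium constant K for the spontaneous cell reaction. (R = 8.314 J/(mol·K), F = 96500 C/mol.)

E°_cell = +0.85 − (+0.15) = 0.70 V, with n = 2 electrons transferred.
At equilibrium E = 0, so the Nernst equation gives ln K = nFE°/RT = (2)(96500)(0.70)/((8.314)(310)) = 52.42.
K = e^52.42 = 5.8 × 10^22.

5.8 × 10^22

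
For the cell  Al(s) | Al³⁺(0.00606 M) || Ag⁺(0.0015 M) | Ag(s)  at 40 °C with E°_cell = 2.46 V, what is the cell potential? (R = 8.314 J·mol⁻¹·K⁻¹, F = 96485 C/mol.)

2.33 V

Balancing electrons gives n = 3; the reaction quotient is Q = [Al³⁺]/[Ag⁺]^3 = 1.8 × 10^6.
E = E° − (RT/nF) ln Q = 2.46 − (8.314×313)/(3×96485) × (14.401) = 2.460 − 0.129 = 2.331 V.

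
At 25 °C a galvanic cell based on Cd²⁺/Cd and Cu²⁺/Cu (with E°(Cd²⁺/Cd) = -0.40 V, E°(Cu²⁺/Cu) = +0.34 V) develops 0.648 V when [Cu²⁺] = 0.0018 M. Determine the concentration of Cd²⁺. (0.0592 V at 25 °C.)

2.3 M

From the Nernst equation, log Q = n(E° − E)/0.0592 = 2(0.74 − 0.648)/0.0592 = 3.108, so Q = 1280.
With Q = [Cd²⁺]/[Cu²⁺] and the known concentrations, [Cd²⁺] in the numerator gives [Cd²⁺] = 2.3 M.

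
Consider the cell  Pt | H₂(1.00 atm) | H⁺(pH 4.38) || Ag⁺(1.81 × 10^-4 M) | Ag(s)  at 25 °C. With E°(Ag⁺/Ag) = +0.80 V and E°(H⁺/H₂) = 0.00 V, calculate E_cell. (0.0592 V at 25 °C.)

0.84 V

The Ag⁺/Ag couple is the cathode, so E°_cell = 0.80 V; n = 2.
[H⁺] = 10^(−4.38) = 4.2 × 10^-5 M, and Q = [H⁺]^2 / ([Ag⁺]^2·P(H₂)) = 0.0530.
E = E° − (0.0592/2) log Q = 0.80 − (0.0592/2)(-1.275) = 0.838 V.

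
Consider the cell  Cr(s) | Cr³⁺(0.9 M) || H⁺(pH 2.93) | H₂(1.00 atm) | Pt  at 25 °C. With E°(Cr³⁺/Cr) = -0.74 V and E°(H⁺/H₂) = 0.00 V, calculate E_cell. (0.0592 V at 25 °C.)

0.57 V

The hydrogen couple is the cathode, so E°_cell = 0.74 V; n = 6.
[H⁺] = 10^(−2.93) = 0.0012 M, and Q = [Cr³⁺]^2·P(H₂)^3 / [H⁺]^6 = 3.08 × 10^17.
E = E° − (0.0592/6) log Q = 0.74 − (0.0592/6)(17.488) = 0.567 V.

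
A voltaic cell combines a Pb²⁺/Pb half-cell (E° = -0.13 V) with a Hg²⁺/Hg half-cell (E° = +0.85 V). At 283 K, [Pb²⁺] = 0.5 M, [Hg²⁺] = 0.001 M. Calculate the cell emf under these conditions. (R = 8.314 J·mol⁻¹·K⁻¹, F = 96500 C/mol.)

0.904 V

The Hg²⁺/Hg couple has the higher reduction potential and acts as the cathode, so E°_cell = +0.85 − (-0.13) = 0.98 V.
Balancing electrons gives n = 2; the reaction quotient is Q = [Pb²⁺]/[Hg²⁺] = 500.
E = E° − (RT/nF) ln Q = 0.98 − (8.314×283)/(2×96500) × (6.215) = 0.980 − 0.076 = 0.904 V.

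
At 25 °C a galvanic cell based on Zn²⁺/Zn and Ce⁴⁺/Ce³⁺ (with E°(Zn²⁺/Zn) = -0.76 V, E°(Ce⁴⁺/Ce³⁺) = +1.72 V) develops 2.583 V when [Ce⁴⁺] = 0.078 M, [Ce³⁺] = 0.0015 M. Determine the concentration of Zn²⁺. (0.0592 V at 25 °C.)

From the Nernst equation, log Q = n(E° − E)/0.0592 = 2(2.48 − 2.583)/0.0592 = -3.480, so Q = 3.31 × 10^-4.
With Q = [Zn²⁺]·[Ce³⁺]^2/[Ce⁴⁺]^2 and the known concentrations, [Zn²⁺] in the numerator gives [Zn²⁺] = 0.9 M.

0.9 M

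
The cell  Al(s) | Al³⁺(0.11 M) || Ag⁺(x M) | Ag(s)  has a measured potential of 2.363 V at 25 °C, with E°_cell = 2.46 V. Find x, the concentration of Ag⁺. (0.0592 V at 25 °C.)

0.011 M

From the Nernst equation, log Q = n(E° − E)/0.0592 = 3(2.46 − 2.363)/0.0592 = 4.916, so Q = 8.23 × 10^4.
With Q = [Al³⁺]/[Ag⁺]^3 and the known concentrations, [Ag⁺]^3 in the denominator gives [Ag⁺] = 0.011 M.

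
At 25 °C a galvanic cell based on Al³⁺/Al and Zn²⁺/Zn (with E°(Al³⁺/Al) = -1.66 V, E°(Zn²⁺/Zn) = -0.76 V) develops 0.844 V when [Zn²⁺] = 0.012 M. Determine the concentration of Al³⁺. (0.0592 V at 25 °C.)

From the Nernst equation, log Q = n(E° − E)/0.0592 = 6(0.90 − 0.844)/0.0592 = 5.676, so Q = 4.74 × 10^5.
With Q = [Al³⁺]^2/[Zn²⁺]^3 and the known concentrations, [Al³⁺]^2 in the numerator gives [Al³⁺] = 0.9 M.

0.9 M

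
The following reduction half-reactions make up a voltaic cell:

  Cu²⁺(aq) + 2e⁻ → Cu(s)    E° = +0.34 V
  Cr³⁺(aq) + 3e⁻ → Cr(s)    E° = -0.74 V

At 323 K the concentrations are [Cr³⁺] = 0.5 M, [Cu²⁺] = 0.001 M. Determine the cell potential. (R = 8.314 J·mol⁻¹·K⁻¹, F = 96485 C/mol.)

The Cu²⁺/Cu couple has the higher reduction potential and acts as the cathode, so E°_cell = +0.34 − (-0.74) = 1.08 V.
Balancing electrons gives n = 6; the reaction quotient is Q = [Cr³⁺]^2/[Cu²⁺]^3 = 2.5 × 10^8.
E = E° − (RT/nF) ln Q = 1.08 − (8.314×323)/(6×96485) × (19.337) = 1.080 − 0.090 = 0.990 V.

0.990 V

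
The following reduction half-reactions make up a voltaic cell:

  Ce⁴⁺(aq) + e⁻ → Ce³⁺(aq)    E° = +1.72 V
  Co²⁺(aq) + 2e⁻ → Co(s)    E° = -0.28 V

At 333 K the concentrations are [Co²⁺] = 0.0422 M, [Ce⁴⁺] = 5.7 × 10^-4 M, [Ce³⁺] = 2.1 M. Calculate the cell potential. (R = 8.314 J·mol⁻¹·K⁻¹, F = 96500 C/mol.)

1.81 V

The Ce⁴⁺/Ce³⁺ couple has the higher reduction potential and acts as the cathode, so E°_cell = +1.72 − (-0.28) = 2.00 V.
Balancing electrons gives n = 2; the reaction quotient is Q = [Co²⁺]·[Ce³⁺]^2/[Ce⁴⁺]^2 = 5.73 × 10^5.
E = E° − (RT/nF) ln Q = 2.00 − (8.314×333)/(2×96500) × (13.258) = 2.000 − 0.190 = 1.810 V.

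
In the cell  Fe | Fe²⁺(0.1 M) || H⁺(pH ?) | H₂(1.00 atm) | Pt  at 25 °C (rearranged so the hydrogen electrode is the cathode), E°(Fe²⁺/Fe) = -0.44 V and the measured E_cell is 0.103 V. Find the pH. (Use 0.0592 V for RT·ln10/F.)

E°_cell = 0.44 V and n = 2.
log Q = n(E° − E)/0.0592 = 2×(0.44 − 0.103)/0.0592 = 11.385.
With Q = [Fe²⁺]·P(H₂) / [H⁺]^2, solving for [H⁺] gives log[H⁺] = -6.193, so pH = 6.19.

pH = 6.19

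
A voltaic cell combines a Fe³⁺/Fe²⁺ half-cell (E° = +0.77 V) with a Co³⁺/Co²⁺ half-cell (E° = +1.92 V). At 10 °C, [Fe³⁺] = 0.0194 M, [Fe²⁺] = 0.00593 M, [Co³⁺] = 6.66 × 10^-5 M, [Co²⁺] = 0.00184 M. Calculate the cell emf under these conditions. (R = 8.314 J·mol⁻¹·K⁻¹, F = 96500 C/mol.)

The Co³⁺/Co²⁺ couple has the higher reduction potential and acts as the cathode, so E°_cell = +1.92 − (+0.77) = 1.15 V.
Balancing electrons gives n = 1; the reaction quotient is Q = [Fe³⁺]·[Co²⁺]/([Fe²⁺]·[Co³⁺]) = 90.4.
E = E° − (RT/nF) ln Q = 1.15 − (8.314×283)/(1×96500) × (4.504) = 1.150 − 0.110 = 1.040 V.

1.04 V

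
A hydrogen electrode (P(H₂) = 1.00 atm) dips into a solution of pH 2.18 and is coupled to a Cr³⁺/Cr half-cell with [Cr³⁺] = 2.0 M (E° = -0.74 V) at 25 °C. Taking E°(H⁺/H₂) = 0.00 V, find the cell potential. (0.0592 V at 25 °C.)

The hydrogen couple is the cathode, so E°_cell = 0.74 V; n = 6.
[H⁺] = 10^(−2.18) = 0.0066 M, and Q = [Cr³⁺]^2·P(H₂)^3 / [H⁺]^6 = 4.81 × 10^13.
E = E° − (0.0592/6) log Q = 0.74 − (0.0592/6)(13.682) = 0.605 V.

0.61 V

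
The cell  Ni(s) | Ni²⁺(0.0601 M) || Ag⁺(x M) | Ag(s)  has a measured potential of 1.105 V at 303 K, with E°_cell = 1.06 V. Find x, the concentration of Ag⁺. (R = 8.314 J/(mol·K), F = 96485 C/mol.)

From the Nernst equation, ln Q = nF(E° − E)/RT = 2×96485×(1.06 − 1.105)/(8.314×303) = -3.447, so Q = 0.0318.
With Q = [Ni²⁺]/[Ag⁺]^2 and the known concentrations, [Ag⁺]^2 in the denominator gives [Ag⁺] = 1.4 M.

1.4 M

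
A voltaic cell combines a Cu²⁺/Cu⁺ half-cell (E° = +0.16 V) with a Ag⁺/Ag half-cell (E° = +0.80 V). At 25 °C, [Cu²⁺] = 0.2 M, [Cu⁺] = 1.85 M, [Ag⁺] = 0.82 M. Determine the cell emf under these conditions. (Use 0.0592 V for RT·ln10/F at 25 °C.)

The Ag⁺/Ag couple has the higher reduction potential and acts as the cathode, so E°_cell = +0.80 − (+0.16) = 0.64 V.
Balancing electrons gives n = 1; the reaction quotient is Q = [Cu²⁺]/([Cu⁺]·[Ag⁺]) = 0.132.
At 25 °C, E = E° − (0.0592/n) log Q = 0.64 − (0.0592/1)(-0.880) = 0.640 + 0.052 = 0.692 V.

0.692 V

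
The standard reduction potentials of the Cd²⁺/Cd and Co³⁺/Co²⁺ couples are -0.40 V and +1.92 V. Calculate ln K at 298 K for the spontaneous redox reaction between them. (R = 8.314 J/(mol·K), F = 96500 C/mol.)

ln K = 180.7

E°_cell = +1.92 − (-0.40) = 2.32 V, with n = 2 electrons transferred.
At equilibrium E = 0, so the Nernst equation gives ln K = nFE°/RT = (2)(96500)(2.32)/((8.314)(298)) = 180.73.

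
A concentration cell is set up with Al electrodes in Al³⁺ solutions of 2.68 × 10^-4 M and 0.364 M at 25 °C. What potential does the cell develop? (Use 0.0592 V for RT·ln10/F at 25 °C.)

Both half-cells are Al³⁺/Al, so E°_cell = 0. The concentrated side is the cathode; the cell reaction moves Al³⁺ from high to low concentration with n = 3.
Q = [Al³⁺]_dilute/[Al³⁺]_conc = 2.68 × 10^-4/0.364 = 7.36 × 10^-4.
E = 0 − (0.0592/3) log Q = −(0.0592/3)(-3.133) = 0.0618 V.

0.062 V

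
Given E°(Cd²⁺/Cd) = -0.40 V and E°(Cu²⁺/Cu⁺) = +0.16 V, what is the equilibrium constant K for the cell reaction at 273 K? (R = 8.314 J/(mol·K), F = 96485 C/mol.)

4.8 × 10^20

E°_cell = +0.16 − (-0.40) = 0.56 V, with n = 2 electrons transferred.
At equilibrium E = 0, so the Nernst equation gives ln K = nFE°/RT = (2)(96485)(0.56)/((8.314)(273)) = 47.61.
K = e^47.61 = 4.8 × 10^20.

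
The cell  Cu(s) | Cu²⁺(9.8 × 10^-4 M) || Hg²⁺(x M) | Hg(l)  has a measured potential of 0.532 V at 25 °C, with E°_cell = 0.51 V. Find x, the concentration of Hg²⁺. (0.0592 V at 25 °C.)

From the Nernst equation, log Q = n(E° − E)/0.0592 = 2(0.51 − 0.532)/0.0592 = -0.743, so Q = 0.181.
With Q = [Cu²⁺]/[Hg²⁺] and the known concentrations, [Hg²⁺] in the denominator gives [Hg²⁺] = 0.0054 M.

0.0054 M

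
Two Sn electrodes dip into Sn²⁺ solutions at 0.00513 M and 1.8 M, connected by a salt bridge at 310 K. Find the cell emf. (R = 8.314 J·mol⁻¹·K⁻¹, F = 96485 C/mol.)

0.078 V

Both half-cells are Sn²⁺/Sn, so E°_cell = 0. The concentrated side is the cathode; the cell reaction moves Sn²⁺ from high to low concentration with n = 2.
Q = [Sn²⁺]_dilute/[Sn²⁺]_conc = 0.00513/1.8 = 0.00285.
E = 0 − (RT/nF) ln Q = −((8.314×310)/(2×96485))(-5.860) = 0.0783 V.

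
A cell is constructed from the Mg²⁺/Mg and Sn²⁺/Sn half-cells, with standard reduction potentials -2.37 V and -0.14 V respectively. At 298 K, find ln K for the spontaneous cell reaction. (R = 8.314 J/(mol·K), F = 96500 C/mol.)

ln K = 173.7

E°_cell = -0.14 − (-2.37) = 2.23 V, with n = 2 electrons transferred.
At equilibrium E = 0, so the Nernst equation gives ln K = nFE°/RT = (2)(96500)(2.23)/((8.314)(298)) = 173.71.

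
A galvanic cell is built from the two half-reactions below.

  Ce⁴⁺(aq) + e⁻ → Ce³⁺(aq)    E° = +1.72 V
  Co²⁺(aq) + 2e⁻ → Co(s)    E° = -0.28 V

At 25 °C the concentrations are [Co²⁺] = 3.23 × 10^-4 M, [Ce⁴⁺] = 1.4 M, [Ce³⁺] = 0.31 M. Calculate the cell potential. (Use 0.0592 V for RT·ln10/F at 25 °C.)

2.14 V

The Ce⁴⁺/Ce³⁺ couple has the higher reduction potential and acts as the cathode, so E°_cell = +1.72 − (-0.28) = 2.00 V.
Balancing electrons gives n = 2; the reaction quotient is Q = [Co²⁺]·[Ce³⁺]^2/[Ce⁴⁺]^2 = 1.58 × 10^-5.
At 25 °C, E = E° − (0.0592/n) log Q = 2.00 − (0.0592/2)(-4.800) = 2.000 + 0.142 = 2.142 V.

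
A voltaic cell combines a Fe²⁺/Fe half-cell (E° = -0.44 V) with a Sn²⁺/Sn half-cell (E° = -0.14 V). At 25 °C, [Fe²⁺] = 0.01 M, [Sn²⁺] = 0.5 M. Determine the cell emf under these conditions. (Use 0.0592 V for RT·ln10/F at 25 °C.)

The Sn²⁺/Sn couple has the higher reduction potential and acts as the cathode, so E°_cell = -0.14 − (-0.44) = 0.30 V.
Balancing electrons gives n = 2; the reaction quotient is Q = [Fe²⁺]/[Sn²⁺] = 0.0200.
At 25 °C, E = E° − (0.0592/n) log Q = 0.30 − (0.0592/2)(-1.699) = 0.300 + 0.050 = 0.350 V.

0.350 V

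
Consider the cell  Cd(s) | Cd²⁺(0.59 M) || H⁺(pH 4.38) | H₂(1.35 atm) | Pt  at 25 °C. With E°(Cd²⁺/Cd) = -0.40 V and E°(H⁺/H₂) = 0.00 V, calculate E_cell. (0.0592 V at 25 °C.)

0.14 V

The hydrogen couple is the cathode, so E°_cell = 0.40 V; n = 2.
[H⁺] = 10^(−4.38) = 4.2 × 10^-5 M, and Q = [Cd²⁺]·P(H₂) / [H⁺]^2 = 4.58 × 10^8.
E = E° − (0.0592/2) log Q = 0.40 − (0.0592/2)(8.661) = 0.144 V.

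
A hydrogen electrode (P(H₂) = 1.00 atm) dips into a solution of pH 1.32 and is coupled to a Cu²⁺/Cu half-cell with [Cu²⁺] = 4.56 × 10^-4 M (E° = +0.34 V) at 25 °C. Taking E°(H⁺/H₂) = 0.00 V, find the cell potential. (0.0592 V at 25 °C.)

The Cu²⁺/Cu couple is the cathode, so E°_cell = 0.34 V; n = 2.
[H⁺] = 10^(−1.32) = 0.048 M, and Q = [H⁺]^2 / ([Cu²⁺]·P(H₂)) = 5.02.
E = E° − (0.0592/2) log Q = 0.34 − (0.0592/2)(0.701) = 0.319 V.

0.32 V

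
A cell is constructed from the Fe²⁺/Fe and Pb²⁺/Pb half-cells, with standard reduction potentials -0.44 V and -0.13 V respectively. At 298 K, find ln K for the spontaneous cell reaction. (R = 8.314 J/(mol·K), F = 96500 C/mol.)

E°_cell = -0.13 − (-0.44) = 0.31 V, with n = 2 electrons transferred.
At equilibrium E = 0, so the Nernst equation gives ln K = nFE°/RT = (2)(96500)(0.31)/((8.314)(298)) = 24.15.

ln K = 24.1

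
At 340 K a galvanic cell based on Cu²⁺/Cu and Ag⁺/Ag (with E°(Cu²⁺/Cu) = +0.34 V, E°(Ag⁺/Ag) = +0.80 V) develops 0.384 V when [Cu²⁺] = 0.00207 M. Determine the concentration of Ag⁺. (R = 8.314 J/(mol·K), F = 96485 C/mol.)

From the Nernst equation, ln Q = nF(E° − E)/RT = 2×96485×(0.46 − 0.384)/(8.314×340) = 5.188, so Q = 179.
With Q = [Cu²⁺]/[Ag⁺]^2 and the known concentrations, [Ag⁺]^2 in the denominator gives [Ag⁺] = 0.0034 M.

0.0034 M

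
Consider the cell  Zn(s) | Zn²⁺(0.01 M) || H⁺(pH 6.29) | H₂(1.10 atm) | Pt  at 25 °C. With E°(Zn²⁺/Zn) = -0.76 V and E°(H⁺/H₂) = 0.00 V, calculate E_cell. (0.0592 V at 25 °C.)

0.45 V

The hydrogen couple is the cathode, so E°_cell = 0.76 V; n = 2.
[H⁺] = 10^(−6.29) = 5.1 × 10^-7 M, and Q = [Zn²⁺]·P(H₂) / [H⁺]^2 = 4.18 × 10^10.
E = E° − (0.0592/2) log Q = 0.76 − (0.0592/2)(10.621) = 0.446 V.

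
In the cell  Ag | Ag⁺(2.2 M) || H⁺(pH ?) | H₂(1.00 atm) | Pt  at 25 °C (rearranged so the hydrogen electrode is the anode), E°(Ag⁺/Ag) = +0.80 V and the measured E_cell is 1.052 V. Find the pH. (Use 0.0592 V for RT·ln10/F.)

pH = 3.91

E°_cell = 0.80 V and n = 2.
log Q = n(E° − E)/0.0592 = 2×(0.80 − 1.052)/0.0592 = -8.514.
With Q = [H⁺]^2 / ([Ag⁺]^2·P(H₂)), solving for [H⁺] gives log[H⁺] = -3.914, so pH = 3.91.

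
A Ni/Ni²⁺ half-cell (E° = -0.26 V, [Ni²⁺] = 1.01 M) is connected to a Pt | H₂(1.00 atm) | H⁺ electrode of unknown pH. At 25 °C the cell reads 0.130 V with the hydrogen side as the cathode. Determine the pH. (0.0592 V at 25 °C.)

E°_cell = 0.26 V and n = 2.
log Q = n(E° − E)/0.0592 = 2×(0.26 − 0.130)/0.0592 = 4.392.
With Q = [Ni²⁺]·P(H₂) / [H⁺]^2, solving for [H⁺] gives log[H⁺] = -2.194, so pH = 2.19.

pH = 2.19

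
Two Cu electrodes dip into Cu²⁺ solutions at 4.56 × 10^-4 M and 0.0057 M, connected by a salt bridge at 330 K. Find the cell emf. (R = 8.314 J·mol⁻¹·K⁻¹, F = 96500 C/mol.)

0.036 V

Both half-cells are Cu²⁺/Cu, so E°_cell = 0. The concentrated side is the cathode; the cell reaction moves Cu²⁺ from high to low concentration with n = 2.
Q = [Cu²⁺]_dilute/[Cu²⁺]_conc = 4.56 × 10^-4/0.0057 = 0.0800.
E = 0 − (RT/nF) ln Q = −((8.314×330)/(2×96500))(-2.526) = 0.0359 V.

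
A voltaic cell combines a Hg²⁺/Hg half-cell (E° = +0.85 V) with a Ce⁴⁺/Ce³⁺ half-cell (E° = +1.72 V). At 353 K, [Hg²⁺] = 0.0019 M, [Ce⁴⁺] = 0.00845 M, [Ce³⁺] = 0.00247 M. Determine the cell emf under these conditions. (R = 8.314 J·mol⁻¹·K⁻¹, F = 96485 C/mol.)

The Ce⁴⁺/Ce³⁺ couple has the higher reduction potential and acts as the cathode, so E°_cell = +1.72 − (+0.85) = 0.87 V.
Balancing electrons gives n = 2; the reaction quotient is Q = [Hg²⁺]·[Ce³⁺]^2/[Ce⁴⁺]^2 = 1.62 × 10^-4.
E = E° − (RT/nF) ln Q = 0.87 − (8.314×353)/(2×96485) × (-8.726) = 0.870 + 0.133 = 1.003 V.

1.00 V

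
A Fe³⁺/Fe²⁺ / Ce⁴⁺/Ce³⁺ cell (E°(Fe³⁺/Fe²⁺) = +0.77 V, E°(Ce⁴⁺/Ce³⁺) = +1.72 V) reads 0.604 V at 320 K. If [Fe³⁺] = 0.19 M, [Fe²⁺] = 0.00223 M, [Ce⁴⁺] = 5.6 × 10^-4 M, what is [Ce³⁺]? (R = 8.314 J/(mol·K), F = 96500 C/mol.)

1.9 M

From the Nernst equation, ln Q = nF(E° − E)/RT = 1×96500×(0.95 − 0.604)/(8.314×320) = 12.550, so Q = 2.82 × 10^5.
With Q = [Fe³⁺]·[Ce³⁺]/([Fe²⁺]·[Ce⁴⁺]) and the known concentrations, [Ce³⁺] in the numerator gives [Ce³⁺] = 1.9 M.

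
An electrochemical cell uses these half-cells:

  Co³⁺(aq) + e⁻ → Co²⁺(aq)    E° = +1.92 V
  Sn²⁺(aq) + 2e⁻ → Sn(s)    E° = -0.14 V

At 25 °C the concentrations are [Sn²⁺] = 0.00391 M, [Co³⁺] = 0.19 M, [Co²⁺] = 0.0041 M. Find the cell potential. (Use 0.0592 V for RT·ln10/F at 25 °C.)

2.23 V

The Co³⁺/Co²⁺ couple has the higher reduction potential and acts as the cathode, so E°_cell = +1.92 − (-0.14) = 2.06 V.
Balancing electrons gives n = 2; the reaction quotient is Q = [Sn²⁺]·[Co²⁺]^2/[Co³⁺]^2 = 1.82 × 10^-6.
At 25 °C, E = E° − (0.0592/n) log Q = 2.06 − (0.0592/2)(-5.740) = 2.060 + 0.170 = 2.230 V.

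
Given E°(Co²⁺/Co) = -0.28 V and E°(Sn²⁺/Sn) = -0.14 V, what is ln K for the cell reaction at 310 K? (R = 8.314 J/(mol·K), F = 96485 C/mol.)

ln K = 10.5

E°_cell = -0.14 − (-0.28) = 0.14 V, with n = 2 electrons transferred.
At equilibrium E = 0, so the Nernst equation gives ln K = nFE°/RT = (2)(96485)(0.14)/((8.314)(310)) = 10.48.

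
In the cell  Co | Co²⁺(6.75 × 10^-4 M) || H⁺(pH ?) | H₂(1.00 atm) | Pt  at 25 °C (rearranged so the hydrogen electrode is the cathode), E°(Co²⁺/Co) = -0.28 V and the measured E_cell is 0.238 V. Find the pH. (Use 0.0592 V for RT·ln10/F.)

pH = 2.29

E°_cell = 0.28 V and n = 2.
log Q = n(E° − E)/0.0592 = 2×(0.28 − 0.238)/0.0592 = 1.419.
With Q = [Co²⁺]·P(H₂) / [H⁺]^2, solving for [H⁺] gives log[H⁺] = -2.295, so pH = 2.29.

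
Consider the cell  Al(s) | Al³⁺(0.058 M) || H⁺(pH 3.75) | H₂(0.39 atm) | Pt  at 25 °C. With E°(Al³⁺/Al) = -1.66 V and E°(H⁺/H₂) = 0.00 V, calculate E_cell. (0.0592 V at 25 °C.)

1.47 V

The hydrogen couple is the cathode, so E°_cell = 1.66 V; n = 6.
[H⁺] = 10^(−3.75) = 1.8 × 10^-4 M, and Q = [Al³⁺]^2·P(H₂)^3 / [H⁺]^6 = 6.31 × 10^18.
E = E° − (0.0592/6) log Q = 1.66 − (0.0592/6)(18.800) = 1.475 V.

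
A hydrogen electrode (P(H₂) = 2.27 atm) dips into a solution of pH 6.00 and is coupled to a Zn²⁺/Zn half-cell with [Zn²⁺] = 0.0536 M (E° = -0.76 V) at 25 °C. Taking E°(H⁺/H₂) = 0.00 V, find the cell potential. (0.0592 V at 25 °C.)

0.43 V

The hydrogen couple is the cathode, so E°_cell = 0.76 V; n = 2.
[H⁺] = 10^(−6.00) = 1 × 10^-6 M, and Q = [Zn²⁺]·P(H₂) / [H⁺]^2 = 1.22 × 10^11.
E = E° − (0.0592/2) log Q = 0.76 − (0.0592/2)(11.085) = 0.432 V.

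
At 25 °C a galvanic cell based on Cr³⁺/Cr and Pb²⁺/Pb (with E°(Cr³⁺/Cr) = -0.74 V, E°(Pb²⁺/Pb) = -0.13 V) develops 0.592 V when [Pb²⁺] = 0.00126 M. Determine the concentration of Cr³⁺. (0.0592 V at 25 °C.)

From the Nernst equation, log Q = n(E° − E)/0.0592 = 6(0.61 − 0.592)/0.0592 = 1.824, so Q = 66.7.
With Q = [Cr³⁺]^2/[Pb²⁺]^3 and the known concentrations, [Cr³⁺]^2 in the numerator gives [Cr³⁺] = 3.7 × 10^-4 M.

3.7 × 10^-4 M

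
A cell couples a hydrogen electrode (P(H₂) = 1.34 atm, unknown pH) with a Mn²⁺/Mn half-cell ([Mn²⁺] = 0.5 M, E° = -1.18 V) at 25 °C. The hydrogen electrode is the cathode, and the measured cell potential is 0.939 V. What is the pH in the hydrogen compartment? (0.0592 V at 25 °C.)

pH = 4.16

E°_cell = 1.18 V and n = 2.
log Q = n(E° − E)/0.0592 = 2×(1.18 − 0.939)/0.0592 = 8.142.
With Q = [Mn²⁺]·P(H₂) / [H⁺]^2, solving for [H⁺] gives log[H⁺] = -4.158, so pH = 4.16.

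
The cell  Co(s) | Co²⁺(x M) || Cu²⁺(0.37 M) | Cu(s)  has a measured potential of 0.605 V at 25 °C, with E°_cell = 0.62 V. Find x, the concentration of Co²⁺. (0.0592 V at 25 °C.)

From the Nernst equation, log Q = n(E° − E)/0.0592 = 2(0.62 − 0.605)/0.0592 = 0.507, so Q = 3.21.
With Q = [Co²⁺]/[Cu²⁺] and the known concentrations, [Co²⁺] in the numerator gives [Co²⁺] = 1.2 M.

1.2 M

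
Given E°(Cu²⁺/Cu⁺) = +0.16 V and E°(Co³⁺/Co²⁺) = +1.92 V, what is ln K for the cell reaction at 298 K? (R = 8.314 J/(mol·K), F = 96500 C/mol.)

ln K = 68.6

E°_cell = +1.92 − (+0.16) = 1.76 V, with n = 1 electron transferred.
At equilibrium E = 0, so the Nernst equation gives ln K = nFE°/RT = (1)(96500)(1.76)/((8.314)(298)) = 68.55.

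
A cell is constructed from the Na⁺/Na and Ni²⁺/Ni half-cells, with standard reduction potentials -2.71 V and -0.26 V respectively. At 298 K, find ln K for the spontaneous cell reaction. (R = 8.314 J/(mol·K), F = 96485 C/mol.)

E°_cell = -0.26 − (-2.71) = 2.45 V, with n = 2 electrons transferred.
At equilibrium E = 0, so the Nernst equation gives ln K = nFE°/RT = (2)(96485)(2.45)/((8.314)(298)) = 190.82.

ln K = 190.8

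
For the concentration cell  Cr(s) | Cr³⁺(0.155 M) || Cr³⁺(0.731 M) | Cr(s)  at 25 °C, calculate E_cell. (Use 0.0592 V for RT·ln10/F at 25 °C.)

Both half-cells are Cr³⁺/Cr, so E°_cell = 0. The concentrated side is the cathode; the cell reaction moves Cr³⁺ from high to low concentration with n = 3.
Q = [Cr³⁺]_dilute/[Cr³⁺]_conc = 0.155/0.731 = 0.212.
E = 0 − (0.0592/3) log Q = −(0.0592/3)(-0.674) = 0.0133 V.

0.013 V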